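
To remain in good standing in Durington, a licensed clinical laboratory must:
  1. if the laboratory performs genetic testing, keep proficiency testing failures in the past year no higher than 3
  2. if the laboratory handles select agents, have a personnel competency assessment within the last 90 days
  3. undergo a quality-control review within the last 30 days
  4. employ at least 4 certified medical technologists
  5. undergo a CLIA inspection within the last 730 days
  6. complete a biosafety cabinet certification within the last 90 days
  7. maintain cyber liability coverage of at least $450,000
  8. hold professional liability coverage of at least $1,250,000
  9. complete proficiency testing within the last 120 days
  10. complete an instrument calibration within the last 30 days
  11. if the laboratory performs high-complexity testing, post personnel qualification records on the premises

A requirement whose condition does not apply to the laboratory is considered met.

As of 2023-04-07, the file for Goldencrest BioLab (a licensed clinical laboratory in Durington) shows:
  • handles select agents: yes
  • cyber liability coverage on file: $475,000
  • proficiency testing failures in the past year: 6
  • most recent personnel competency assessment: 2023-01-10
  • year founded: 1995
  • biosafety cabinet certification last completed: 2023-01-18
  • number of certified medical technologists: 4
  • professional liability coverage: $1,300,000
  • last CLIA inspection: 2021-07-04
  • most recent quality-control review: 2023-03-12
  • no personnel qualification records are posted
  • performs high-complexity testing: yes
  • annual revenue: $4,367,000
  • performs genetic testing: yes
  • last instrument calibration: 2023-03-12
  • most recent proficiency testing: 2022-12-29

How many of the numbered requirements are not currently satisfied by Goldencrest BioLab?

2

1. condition 'performs genetic testing' holds; proficiency testing failures in the past year 6 > 3 → not met
2. condition 'handles select agents' holds; personnel competency assessment 87 days ago vs limit 90 → met
3. quality-control review 26 days ago vs limit 30 → met
4. certified medical technologists 4 ≥ 4 → met
5. CLIA inspection 642 days ago vs limit 730 → met
6. biosafety cabinet certification 79 days ago vs limit 90 → met
7. cyber liability coverage $475,000 ≥ $450,000 → met
8. professional liability coverage $1,300,000 ≥ $1,250,000 → met
9. proficiency testing 99 days ago vs limit 120 → met
10. instrument calibration 26 days ago vs limit 30 → met
11. condition 'performs high-complexity testing' holds; personnel qualification records absent → not met
Not met: 2 of 11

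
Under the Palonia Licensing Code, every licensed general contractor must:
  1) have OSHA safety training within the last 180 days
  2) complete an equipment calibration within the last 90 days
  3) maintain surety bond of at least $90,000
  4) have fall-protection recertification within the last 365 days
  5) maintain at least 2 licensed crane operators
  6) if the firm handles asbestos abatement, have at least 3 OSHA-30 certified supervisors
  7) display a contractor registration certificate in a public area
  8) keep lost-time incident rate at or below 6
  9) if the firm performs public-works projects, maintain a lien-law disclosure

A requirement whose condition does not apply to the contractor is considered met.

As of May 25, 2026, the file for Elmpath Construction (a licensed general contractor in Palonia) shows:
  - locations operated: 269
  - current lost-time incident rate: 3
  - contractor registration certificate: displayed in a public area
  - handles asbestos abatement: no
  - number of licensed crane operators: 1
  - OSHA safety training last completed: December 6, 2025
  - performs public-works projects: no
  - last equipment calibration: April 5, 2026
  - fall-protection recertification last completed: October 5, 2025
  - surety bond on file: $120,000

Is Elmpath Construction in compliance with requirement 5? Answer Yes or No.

5. licensed crane operators 1 < 2 → not met

No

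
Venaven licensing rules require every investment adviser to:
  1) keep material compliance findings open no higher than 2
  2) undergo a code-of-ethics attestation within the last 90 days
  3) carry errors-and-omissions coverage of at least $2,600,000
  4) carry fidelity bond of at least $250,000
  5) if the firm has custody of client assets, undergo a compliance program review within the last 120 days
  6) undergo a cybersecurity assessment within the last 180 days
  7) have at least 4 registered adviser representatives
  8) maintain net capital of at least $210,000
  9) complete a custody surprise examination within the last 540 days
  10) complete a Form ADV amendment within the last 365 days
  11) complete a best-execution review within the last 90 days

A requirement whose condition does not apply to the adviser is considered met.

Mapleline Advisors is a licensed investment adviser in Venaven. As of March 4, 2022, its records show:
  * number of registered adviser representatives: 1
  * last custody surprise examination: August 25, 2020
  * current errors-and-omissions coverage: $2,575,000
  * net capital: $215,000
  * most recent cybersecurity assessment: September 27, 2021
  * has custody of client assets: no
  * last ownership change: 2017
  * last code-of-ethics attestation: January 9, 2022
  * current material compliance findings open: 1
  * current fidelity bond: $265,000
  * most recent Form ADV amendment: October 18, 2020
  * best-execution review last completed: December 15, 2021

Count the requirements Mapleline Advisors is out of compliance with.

1. material compliance findings open 1 ≤ 2 → met
2. code-of-ethics attestation 54 days ago vs limit 90 → met
3. errors-and-omissions coverage $2,575,000 < $2,600,000 → not met
4. fidelity bond $265,000 ≥ $250,000 → met
5. condition 'has custody of client assets' does not hold → requirement n/a → met
6. cybersecurity assessment 158 days ago vs limit 180 → met
7. registered adviser representatives 1 < 4 → not met
8. net capital $215,000 ≥ $210,000 → met
9. custody surprise examination 556 days ago vs limit 540 → not met
10. Form ADV amendment 502 days ago vs limit 365 → not met
11. best-execution review 79 days ago vs limit 90 → met
Not met: 4 of 11

4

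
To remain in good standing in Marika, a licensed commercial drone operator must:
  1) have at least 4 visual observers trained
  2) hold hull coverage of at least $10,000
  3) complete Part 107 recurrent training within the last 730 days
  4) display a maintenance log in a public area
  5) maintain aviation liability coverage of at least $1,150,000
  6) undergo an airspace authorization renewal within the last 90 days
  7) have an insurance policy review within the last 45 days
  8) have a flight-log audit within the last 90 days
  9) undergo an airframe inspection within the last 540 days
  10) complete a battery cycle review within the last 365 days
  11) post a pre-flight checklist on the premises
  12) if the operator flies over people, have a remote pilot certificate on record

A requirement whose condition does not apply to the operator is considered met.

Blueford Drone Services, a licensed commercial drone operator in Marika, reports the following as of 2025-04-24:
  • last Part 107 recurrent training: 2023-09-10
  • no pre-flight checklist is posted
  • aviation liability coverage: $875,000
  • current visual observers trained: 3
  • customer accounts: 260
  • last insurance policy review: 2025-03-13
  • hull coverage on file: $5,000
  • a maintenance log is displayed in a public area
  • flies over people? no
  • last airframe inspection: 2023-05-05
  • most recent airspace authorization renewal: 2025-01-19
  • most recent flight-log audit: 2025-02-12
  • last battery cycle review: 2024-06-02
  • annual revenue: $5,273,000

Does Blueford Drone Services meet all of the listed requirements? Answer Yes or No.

No

1. visual observers trained 3 < 4 → not met
2. hull coverage $5,000 < $10,000 → not met
3. Part 107 recurrent training 592 days ago vs limit 730 → met
4. maintenance log present → met
5. aviation liability coverage $875,000 < $1,150,000 → not met
6. airspace authorization renewal 95 days ago vs limit 90 → not met
7. insurance policy review 42 days ago vs limit 45 → met
8. flight-log audit 71 days ago vs limit 90 → met
9. airframe inspection 720 days ago vs limit 540 → not met
10. battery cycle review 326 days ago vs limit 365 → met
11. pre-flight checklist absent → not met
12. condition 'flies over people' does not hold → requirement n/a → met
Not met: 1, 2, 5, 6, 9, 11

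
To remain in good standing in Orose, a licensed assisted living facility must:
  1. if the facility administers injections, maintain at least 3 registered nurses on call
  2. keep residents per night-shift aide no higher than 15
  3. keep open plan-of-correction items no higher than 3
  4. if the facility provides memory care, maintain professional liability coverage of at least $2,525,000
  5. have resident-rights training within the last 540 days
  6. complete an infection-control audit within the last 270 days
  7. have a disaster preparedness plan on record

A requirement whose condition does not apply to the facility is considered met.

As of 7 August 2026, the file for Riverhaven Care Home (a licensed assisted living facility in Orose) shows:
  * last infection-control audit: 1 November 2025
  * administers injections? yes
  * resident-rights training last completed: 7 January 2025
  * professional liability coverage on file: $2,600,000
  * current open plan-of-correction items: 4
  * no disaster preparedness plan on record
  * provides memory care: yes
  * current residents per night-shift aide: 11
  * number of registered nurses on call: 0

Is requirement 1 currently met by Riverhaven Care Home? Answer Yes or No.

1. condition 'administers injections' holds; registered nurses on call 0 < 3 → not met

No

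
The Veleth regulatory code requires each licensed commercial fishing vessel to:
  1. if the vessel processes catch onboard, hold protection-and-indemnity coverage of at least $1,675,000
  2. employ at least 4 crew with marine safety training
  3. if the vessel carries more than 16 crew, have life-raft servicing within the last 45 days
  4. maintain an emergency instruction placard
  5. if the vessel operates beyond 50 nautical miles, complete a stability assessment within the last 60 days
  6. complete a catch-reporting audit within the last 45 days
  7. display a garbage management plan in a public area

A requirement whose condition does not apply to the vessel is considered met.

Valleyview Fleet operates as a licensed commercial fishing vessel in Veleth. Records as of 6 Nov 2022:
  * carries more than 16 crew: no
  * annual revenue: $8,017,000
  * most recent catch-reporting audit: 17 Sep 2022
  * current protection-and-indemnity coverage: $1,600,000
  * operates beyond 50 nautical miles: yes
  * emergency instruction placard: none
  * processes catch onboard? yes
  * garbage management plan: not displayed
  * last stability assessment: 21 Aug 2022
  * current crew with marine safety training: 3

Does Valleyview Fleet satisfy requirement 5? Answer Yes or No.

5. condition 'operates beyond 50 nautical miles' holds; stability assessment 77 days ago vs limit 60 → not met

No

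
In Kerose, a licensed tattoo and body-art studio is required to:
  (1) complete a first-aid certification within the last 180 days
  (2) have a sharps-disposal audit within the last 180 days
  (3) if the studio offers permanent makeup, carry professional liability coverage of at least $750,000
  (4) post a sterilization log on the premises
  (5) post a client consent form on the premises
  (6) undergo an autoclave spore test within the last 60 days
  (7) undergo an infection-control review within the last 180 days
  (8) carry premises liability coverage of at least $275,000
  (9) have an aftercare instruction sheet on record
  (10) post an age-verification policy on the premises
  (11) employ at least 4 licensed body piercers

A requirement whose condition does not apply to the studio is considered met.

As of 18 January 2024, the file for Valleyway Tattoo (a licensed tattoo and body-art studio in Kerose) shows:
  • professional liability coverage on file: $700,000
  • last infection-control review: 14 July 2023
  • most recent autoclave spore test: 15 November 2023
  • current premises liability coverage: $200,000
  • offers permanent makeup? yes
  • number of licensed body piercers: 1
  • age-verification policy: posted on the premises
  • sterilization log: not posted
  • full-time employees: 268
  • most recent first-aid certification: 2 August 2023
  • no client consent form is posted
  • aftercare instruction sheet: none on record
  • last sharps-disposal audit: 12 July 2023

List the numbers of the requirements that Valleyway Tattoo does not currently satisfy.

2, 3, 4, 5, 6, 7, 8, 9, 11

1. first-aid certification 169 days ago vs limit 180 → met
2. sharps-disposal audit 190 days ago vs limit 180 → not met
3. condition 'offers permanent makeup' holds; professional liability coverage $700,000 < $750,000 → not met
4. sterilization log absent → not met
5. client consent form absent → not met
6. autoclave spore test 64 days ago vs limit 60 → not met
7. infection-control review 188 days ago vs limit 180 → not met
8. premises liability coverage $200,000 < $275,000 → not met
9. aftercare instruction sheet absent → not met
10. age-verification policy present → met
11. licensed body piercers 1 < 4 → not met
Not met: 2, 3, 4, 5, 6, 7, 8, 9, 11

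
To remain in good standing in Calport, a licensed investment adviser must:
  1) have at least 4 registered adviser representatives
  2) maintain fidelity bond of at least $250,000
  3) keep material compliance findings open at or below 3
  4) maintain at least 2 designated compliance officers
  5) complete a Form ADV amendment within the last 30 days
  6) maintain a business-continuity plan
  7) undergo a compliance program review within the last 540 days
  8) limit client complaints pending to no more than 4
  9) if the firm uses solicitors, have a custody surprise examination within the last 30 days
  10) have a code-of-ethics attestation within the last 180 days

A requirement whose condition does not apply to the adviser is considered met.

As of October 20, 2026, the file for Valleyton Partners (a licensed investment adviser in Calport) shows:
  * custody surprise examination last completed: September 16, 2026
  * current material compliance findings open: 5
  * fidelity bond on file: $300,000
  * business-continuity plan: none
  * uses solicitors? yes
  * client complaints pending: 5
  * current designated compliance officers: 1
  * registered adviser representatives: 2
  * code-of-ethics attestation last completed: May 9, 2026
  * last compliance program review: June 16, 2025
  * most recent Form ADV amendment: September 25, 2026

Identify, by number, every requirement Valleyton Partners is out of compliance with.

1. registered adviser representatives 2 < 4 → not met
2. fidelity bond $300,000 ≥ $250,000 → met
3. material compliance findings open 5 > 3 → not met
4. designated compliance officers 1 < 2 → not met
5. Form ADV amendment 25 days ago vs limit 30 → met
6. business-continuity plan absent → not met
7. compliance program review 491 days ago vs limit 540 → met
8. client complaints pending 5 > 4 → not met
9. condition 'uses solicitors' holds; custody surprise examination 34 days ago vs limit 30 → not met
10. code-of-ethics attestation 164 days ago vs limit 180 → met
Not met: 1, 3, 4, 6, 8, 9

1, 3, 4, 6, 8, 9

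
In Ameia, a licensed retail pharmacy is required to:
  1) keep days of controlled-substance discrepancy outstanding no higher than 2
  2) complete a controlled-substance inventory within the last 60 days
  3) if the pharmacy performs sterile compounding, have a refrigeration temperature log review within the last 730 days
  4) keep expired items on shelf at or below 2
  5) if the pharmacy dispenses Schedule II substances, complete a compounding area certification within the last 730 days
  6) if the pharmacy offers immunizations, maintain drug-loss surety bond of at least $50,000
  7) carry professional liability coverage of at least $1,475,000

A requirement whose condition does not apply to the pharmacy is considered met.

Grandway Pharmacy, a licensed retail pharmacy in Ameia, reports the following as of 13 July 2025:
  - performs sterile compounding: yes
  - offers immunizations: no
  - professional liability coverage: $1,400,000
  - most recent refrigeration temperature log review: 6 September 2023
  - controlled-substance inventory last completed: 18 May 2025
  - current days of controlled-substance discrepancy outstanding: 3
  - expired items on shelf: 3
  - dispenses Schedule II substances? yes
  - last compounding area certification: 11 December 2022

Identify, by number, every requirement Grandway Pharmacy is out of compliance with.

1, 4, 5, 7

1. days of controlled-substance discrepancy outstanding 3 > 2 → not met
2. controlled-substance inventory 56 days ago vs limit 60 → met
3. condition 'performs sterile compounding' holds; refrigeration temperature log review 676 days ago vs limit 730 → met
4. expired items on shelf 3 > 2 → not met
5. condition 'dispenses Schedule II substances' holds; compounding area certification 945 days ago vs limit 730 → not met
6. condition 'offers immunizations' does not hold → requirement n/a → met
7. professional liability coverage $1,400,000 < $1,475,000 → not met
Not met: 1, 4, 5, 7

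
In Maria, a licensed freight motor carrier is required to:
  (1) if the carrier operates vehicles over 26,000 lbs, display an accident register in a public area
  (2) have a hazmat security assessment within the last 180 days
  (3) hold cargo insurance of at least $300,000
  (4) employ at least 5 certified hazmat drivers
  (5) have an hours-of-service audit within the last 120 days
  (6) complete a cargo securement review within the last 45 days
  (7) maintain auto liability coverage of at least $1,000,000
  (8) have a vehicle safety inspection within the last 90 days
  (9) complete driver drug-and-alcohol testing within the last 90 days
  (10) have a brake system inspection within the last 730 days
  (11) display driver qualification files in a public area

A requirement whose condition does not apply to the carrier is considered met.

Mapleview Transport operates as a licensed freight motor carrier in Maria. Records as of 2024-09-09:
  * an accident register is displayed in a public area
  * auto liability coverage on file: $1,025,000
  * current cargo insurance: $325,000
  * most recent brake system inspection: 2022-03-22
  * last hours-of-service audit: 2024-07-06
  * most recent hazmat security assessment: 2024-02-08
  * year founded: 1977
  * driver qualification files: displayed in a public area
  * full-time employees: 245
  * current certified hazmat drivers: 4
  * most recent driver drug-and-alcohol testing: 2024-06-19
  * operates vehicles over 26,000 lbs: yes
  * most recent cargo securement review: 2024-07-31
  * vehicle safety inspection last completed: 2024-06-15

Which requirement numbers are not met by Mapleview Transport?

2, 4, 10

1. condition 'operates vehicles over 26,000 lbs' holds; accident register present → met
2. hazmat security assessment 214 days ago vs limit 180 → not met
3. cargo insurance $325,000 ≥ $300,000 → met
4. certified hazmat drivers 4 < 5 → not met
5. hours-of-service audit 65 days ago vs limit 120 → met
6. cargo securement review 40 days ago vs limit 45 → met
7. auto liability coverage $1,025,000 ≥ $1,000,000 → met
8. vehicle safety inspection 86 days ago vs limit 90 → met
9. driver drug-and-alcohol testing 82 days ago vs limit 90 → met
10. brake system inspection 902 days ago vs limit 730 → not met
11. driver qualification files present → met
Not met: 2, 4, 10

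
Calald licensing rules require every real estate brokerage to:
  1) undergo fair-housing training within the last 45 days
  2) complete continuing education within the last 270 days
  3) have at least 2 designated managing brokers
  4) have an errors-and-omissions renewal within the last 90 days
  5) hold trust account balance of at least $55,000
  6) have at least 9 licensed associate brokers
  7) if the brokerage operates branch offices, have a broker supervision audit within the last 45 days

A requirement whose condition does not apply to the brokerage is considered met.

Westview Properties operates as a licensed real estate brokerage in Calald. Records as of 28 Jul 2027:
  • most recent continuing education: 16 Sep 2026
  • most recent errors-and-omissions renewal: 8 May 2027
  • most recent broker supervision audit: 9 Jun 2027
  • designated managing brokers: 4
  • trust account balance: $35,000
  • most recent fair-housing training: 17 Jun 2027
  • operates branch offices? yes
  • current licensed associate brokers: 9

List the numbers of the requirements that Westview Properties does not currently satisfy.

1. fair-housing training 41 days ago vs limit 45 → met
2. continuing education 315 days ago vs limit 270 → not met
3. designated managing brokers 4 ≥ 2 → met
4. errors-and-omissions renewal 81 days ago vs limit 90 → met
5. trust account balance $35,000 < $55,000 → not met
6. licensed associate brokers 9 ≥ 9 → met
7. condition 'operates branch offices' holds; broker supervision audit 49 days ago vs limit 45 → not met
Not met: 2, 5, 7

2, 5, 7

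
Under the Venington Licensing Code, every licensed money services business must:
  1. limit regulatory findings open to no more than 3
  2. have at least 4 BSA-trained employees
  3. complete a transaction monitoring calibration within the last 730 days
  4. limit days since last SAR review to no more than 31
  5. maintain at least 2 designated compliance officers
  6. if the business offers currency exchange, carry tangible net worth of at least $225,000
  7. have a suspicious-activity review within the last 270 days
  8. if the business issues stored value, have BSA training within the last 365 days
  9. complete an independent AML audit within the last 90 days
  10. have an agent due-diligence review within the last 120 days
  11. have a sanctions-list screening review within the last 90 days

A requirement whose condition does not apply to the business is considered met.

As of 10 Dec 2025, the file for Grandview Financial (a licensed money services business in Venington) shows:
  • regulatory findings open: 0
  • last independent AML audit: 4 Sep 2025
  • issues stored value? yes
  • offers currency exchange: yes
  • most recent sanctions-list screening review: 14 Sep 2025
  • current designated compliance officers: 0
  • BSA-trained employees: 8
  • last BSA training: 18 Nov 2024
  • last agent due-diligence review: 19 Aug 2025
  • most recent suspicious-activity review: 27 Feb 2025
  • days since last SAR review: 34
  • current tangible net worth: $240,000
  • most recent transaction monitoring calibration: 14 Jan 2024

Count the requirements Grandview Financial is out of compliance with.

1. regulatory findings open 0 ≤ 3 → met
2. BSA-trained employees 8 ≥ 4 → met
3. transaction monitoring calibration 696 days ago vs limit 730 → met
4. days since last SAR review 34 > 31 → not met
5. designated compliance officers 0 < 2 → not met
6. condition 'offers currency exchange' holds; tangible net worth $240,000 ≥ $225,000 → met
7. suspicious-activity review 286 days ago vs limit 270 → not met
8. condition 'issues stored value' holds; BSA training 387 days ago vs limit 365 → not met
9. independent AML audit 97 days ago vs limit 90 → not met
10. agent due-diligence review 113 days ago vs limit 120 → met
11. sanctions-list screening review 87 days ago vs limit 90 → met
Not met: 5 of 11

5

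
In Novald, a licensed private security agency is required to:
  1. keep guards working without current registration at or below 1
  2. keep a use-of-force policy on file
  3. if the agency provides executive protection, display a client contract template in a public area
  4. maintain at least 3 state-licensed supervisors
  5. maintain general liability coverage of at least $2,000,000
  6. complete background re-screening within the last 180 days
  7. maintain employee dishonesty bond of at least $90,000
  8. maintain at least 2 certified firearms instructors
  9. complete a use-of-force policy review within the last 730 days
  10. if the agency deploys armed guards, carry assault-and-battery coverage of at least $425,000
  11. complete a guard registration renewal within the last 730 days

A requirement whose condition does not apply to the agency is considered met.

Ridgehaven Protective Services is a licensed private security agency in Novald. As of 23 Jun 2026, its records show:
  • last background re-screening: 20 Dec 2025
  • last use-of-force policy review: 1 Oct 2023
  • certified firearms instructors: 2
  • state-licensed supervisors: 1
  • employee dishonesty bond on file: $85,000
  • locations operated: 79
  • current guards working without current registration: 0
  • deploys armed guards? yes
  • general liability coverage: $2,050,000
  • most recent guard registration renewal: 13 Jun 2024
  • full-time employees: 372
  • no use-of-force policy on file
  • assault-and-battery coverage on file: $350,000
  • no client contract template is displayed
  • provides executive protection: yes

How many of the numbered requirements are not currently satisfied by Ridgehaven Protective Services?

1. guards working without current registration 0 ≤ 1 → met
2. use-of-force policy absent → not met
3. condition 'provides executive protection' holds; client contract template absent → not met
4. state-licensed supervisors 1 < 3 → not met
5. general liability coverage $2,050,000 ≥ $2,000,000 → met
6. background re-screening 185 days ago vs limit 180 → not met
7. employee dishonesty bond $85,000 < $90,000 → not met
8. certified firearms instructors 2 ≥ 2 → met
9. use-of-force policy review 996 days ago vs limit 730 → not met
10. condition 'deploys armed guards' holds; assault-and-battery coverage $350,000 < $425,000 → not met
11. guard registration renewal 740 days ago vs limit 730 → not met
Not met: 8 of 11

8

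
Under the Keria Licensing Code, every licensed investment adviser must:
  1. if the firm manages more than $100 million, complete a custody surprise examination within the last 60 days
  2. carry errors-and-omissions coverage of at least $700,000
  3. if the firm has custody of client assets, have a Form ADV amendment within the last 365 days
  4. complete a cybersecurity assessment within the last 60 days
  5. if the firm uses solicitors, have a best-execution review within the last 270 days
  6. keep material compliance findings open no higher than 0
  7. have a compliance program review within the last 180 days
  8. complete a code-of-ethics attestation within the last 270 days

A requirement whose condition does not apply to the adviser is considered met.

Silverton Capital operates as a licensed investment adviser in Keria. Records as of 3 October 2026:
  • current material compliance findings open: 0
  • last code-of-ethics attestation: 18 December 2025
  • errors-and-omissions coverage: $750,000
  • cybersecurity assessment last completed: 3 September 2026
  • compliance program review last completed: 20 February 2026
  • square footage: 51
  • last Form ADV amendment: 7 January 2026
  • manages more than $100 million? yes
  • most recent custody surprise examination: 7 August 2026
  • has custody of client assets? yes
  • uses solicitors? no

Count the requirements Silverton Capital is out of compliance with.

1. condition 'manages more than $100 million' holds; custody surprise examination 57 days ago vs limit 60 → met
2. errors-and-omissions coverage $750,000 ≥ $700,000 → met
3. condition 'has custody of client assets' holds; Form ADV amendment 269 days ago vs limit 365 → met
4. cybersecurity assessment 30 days ago vs limit 60 → met
5. condition 'uses solicitors' does not hold → requirement n/a → met
6. material compliance findings open 0 ≤ 0 → met
7. compliance program review 225 days ago vs limit 180 → not met
8. code-of-ethics attestation 289 days ago vs limit 270 → not met
Not met: 2 of 8

2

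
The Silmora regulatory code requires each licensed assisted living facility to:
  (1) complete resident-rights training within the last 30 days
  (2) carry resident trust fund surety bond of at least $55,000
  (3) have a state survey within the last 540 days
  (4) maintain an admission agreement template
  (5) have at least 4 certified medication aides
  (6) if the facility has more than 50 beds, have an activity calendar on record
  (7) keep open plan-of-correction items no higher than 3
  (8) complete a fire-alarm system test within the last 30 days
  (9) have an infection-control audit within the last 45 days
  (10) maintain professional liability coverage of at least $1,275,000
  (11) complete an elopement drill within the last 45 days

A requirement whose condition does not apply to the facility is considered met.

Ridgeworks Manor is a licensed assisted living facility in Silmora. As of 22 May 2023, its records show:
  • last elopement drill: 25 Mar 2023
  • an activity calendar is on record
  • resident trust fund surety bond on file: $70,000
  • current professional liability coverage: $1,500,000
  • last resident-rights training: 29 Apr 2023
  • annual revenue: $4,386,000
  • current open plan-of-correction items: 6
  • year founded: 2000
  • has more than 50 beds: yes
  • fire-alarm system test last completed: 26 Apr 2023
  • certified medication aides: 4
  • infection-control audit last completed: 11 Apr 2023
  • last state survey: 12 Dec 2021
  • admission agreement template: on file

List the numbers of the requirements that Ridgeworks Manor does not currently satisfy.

1. resident-rights training 23 days ago vs limit 30 → met
2. resident trust fund surety bond $70,000 ≥ $55,000 → met
3. state survey 526 days ago vs limit 540 → met
4. admission agreement template present → met
5. certified medication aides 4 ≥ 4 → met
6. condition 'has more than 50 beds' holds; activity calendar present → met
7. open plan-of-correction items 6 > 3 → not met
8. fire-alarm system test 26 days ago vs limit 30 → met
9. infection-control audit 41 days ago vs limit 45 → met
10. professional liability coverage $1,500,000 ≥ $1,275,000 → met
11. elopement drill 58 days ago vs limit 45 → not met
Not met: 7, 11

7, 11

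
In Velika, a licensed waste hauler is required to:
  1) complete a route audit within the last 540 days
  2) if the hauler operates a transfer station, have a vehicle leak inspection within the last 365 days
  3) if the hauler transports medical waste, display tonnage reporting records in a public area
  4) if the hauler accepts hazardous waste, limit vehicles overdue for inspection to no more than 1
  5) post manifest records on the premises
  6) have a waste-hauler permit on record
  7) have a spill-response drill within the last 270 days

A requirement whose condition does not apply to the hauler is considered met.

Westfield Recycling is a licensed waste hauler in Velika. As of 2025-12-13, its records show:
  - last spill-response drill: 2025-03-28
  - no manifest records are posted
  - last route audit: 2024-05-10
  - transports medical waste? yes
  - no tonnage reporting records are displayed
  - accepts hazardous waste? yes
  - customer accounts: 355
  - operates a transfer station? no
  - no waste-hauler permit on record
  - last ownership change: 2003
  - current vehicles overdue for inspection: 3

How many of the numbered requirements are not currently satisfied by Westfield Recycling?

5

1. route audit 582 days ago vs limit 540 → not met
2. condition 'operates a transfer station' does not hold → requirement n/a → met
3. condition 'transports medical waste' holds; tonnage reporting records absent → not met
4. condition 'accepts hazardous waste' holds; vehicles overdue for inspection 3 > 1 → not met
5. manifest records absent → not met
6. waste-hauler permit absent → not met
7. spill-response drill 260 days ago vs limit 270 → met
Not met: 5 of 7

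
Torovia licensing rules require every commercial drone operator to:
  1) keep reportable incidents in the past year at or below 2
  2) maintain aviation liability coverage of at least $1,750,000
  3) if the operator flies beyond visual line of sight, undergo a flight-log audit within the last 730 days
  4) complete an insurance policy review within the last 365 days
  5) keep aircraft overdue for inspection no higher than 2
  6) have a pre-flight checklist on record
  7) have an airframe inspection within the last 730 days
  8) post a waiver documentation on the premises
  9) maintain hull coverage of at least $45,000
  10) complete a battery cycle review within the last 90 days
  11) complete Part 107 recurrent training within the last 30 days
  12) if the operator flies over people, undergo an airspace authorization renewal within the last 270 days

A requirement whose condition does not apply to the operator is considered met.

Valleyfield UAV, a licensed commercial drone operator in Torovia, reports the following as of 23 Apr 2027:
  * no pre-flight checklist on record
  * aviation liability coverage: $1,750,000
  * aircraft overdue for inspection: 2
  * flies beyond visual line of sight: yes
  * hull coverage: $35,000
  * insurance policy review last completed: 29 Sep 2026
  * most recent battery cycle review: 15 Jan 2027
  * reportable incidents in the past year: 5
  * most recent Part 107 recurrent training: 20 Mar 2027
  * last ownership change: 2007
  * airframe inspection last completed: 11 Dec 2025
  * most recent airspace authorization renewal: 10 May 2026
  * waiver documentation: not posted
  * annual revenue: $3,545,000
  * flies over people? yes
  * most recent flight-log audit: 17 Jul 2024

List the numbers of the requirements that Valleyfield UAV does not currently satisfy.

1. reportable incidents in the past year 5 > 2 → not met
2. aviation liability coverage $1,750,000 ≥ $1,750,000 → met
3. condition 'flies beyond visual line of sight' holds; flight-log audit 1010 days ago vs limit 730 → not met
4. insurance policy review 206 days ago vs limit 365 → met
5. aircraft overdue for inspection 2 ≤ 2 → met
6. pre-flight checklist absent → not met
7. airframe inspection 498 days ago vs limit 730 → met
8. waiver documentation absent → not met
9. hull coverage $35,000 < $45,000 → not met
10. battery cycle review 98 days ago vs limit 90 → not met
11. Part 107 recurrent training 34 days ago vs limit 30 → not met
12. condition 'flies over people' holds; airspace authorization renewal 348 days ago vs limit 270 → not met
Not met: 1, 3, 6, 8, 9, 10, 11, 12

1, 3, 6, 8, 9, 10, 11, 12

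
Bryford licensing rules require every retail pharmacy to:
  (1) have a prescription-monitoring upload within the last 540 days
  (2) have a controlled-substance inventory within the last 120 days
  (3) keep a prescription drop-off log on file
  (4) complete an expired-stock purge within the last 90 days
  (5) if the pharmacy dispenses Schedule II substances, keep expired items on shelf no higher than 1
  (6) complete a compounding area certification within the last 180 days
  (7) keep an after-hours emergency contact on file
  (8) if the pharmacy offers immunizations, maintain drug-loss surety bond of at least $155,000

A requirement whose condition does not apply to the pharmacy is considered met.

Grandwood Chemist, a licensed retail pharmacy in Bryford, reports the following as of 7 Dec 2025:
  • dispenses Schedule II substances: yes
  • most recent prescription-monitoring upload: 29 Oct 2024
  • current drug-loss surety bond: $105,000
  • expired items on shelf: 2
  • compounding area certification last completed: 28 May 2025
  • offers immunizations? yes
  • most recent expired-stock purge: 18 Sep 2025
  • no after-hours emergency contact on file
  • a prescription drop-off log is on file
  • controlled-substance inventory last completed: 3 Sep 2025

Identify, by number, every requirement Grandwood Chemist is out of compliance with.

1. prescription-monitoring upload 404 days ago vs limit 540 → met
2. controlled-substance inventory 95 days ago vs limit 120 → met
3. prescription drop-off log present → met
4. expired-stock purge 80 days ago vs limit 90 → met
5. condition 'dispenses Schedule II substances' holds; expired items on shelf 2 > 1 → not met
6. compounding area certification 193 days ago vs limit 180 → not met
7. after-hours emergency contact absent → not met
8. condition 'offers immunizations' holds; drug-loss surety bond $105,000 < $155,000 → not met
Not met: 5, 6, 7, 8

5, 6, 7, 8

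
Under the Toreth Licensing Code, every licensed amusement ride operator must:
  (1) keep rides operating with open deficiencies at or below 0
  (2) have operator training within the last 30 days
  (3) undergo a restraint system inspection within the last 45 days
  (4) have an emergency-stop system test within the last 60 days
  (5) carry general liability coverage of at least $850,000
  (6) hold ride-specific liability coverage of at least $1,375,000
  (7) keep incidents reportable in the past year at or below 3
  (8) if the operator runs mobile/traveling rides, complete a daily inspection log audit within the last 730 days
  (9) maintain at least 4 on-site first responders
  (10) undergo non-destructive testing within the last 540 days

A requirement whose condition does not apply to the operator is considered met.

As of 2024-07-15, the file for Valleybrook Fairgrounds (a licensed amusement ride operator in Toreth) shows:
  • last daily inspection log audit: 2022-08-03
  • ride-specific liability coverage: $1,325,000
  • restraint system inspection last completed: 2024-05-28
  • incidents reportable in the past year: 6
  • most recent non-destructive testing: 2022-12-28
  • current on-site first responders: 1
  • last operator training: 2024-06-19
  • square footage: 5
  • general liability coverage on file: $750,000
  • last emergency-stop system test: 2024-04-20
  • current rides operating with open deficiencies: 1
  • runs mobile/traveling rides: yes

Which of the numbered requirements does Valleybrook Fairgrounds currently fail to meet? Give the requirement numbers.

1, 3, 4, 5, 6, 7, 9, 10

1. rides operating with open deficiencies 1 > 0 → not met
2. operator training 26 days ago vs limit 30 → met
3. restraint system inspection 48 days ago vs limit 45 → not met
4. emergency-stop system test 86 days ago vs limit 60 → not met
5. general liability coverage $750,000 < $850,000 → not met
6. ride-specific liability coverage $1,325,000 < $1,375,000 → not met
7. incidents reportable in the past year 6 > 3 → not met
8. condition 'runs mobile/traveling rides' holds; daily inspection log audit 712 days ago vs limit 730 → met
9. on-site first responders 1 < 4 → not met
10. non-destructive testing 565 days ago vs limit 540 → not met
Not met: 1, 3, 4, 5, 6, 7, 9, 10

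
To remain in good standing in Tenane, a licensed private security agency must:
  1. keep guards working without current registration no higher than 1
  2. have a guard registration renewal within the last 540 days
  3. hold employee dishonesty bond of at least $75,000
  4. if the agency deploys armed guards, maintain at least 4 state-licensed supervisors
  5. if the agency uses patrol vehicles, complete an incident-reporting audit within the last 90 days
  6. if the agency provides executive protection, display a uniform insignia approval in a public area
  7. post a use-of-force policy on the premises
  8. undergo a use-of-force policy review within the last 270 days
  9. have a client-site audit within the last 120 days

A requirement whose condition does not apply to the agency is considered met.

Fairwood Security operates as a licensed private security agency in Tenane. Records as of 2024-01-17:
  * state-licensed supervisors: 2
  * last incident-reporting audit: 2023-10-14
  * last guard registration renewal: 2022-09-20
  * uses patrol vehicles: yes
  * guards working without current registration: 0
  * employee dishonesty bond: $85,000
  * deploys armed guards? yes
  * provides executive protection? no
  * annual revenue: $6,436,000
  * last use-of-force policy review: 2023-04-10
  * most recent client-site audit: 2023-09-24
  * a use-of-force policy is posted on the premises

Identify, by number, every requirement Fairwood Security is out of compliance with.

4, 5, 8

1. guards working without current registration 0 ≤ 1 → met
2. guard registration renewal 484 days ago vs limit 540 → met
3. employee dishonesty bond $85,000 ≥ $75,000 → met
4. condition 'deploys armed guards' holds; state-licensed supervisors 2 < 4 → not met
5. condition 'uses patrol vehicles' holds; incident-reporting audit 95 days ago vs limit 90 → not met
6. condition 'provides executive protection' does not hold → requirement n/a → met
7. use-of-force policy present → met
8. use-of-force policy review 282 days ago vs limit 270 → not met
9. client-site audit 115 days ago vs limit 120 → met
Not met: 4, 5, 8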